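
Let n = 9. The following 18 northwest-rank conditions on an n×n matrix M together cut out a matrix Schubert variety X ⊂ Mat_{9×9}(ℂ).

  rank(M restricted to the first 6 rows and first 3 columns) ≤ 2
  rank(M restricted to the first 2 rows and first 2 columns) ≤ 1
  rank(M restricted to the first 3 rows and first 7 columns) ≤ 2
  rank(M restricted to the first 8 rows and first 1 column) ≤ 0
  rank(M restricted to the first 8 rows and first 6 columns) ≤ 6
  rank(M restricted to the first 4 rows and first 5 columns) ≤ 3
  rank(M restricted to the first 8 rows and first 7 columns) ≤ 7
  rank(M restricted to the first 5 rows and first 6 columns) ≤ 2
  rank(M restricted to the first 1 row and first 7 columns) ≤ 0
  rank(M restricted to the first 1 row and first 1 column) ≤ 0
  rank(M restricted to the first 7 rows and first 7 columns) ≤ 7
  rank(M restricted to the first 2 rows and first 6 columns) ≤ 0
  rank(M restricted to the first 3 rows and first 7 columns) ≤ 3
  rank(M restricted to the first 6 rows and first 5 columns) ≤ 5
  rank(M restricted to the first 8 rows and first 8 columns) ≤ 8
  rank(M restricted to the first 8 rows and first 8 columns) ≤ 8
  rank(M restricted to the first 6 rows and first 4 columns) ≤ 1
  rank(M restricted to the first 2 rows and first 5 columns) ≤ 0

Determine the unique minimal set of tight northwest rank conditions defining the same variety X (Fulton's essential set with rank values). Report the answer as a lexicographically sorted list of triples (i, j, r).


Propagating the 18 rank bounds to every northwest block:

  R[1]: 0, 0, 0, 0, 0, 0, 0, 1, 1
  R[2]: 0, 0, 0, 0, 0, 0, 1, 2, 2
  R[3]: 0, 1, 1, 1, 1, 1, 2, 3, 3
  R[4]: 0, 1, 1, 1, 2, 2, 3, 4, 4
  R[5]: 0, 1, 1, 1, 2, 2, 3, 4, 5
  R[6]: 0, 1, 1, 1, 2, 3, 4, 5, 6
  R[7]: 0, 1, 2, 2, 3, 4, 5, 6, 7
  R[8]: 0, 1, 2, 3, 4, 5, 6, 7, 8
  R[9]: 1, 2, 3, 4, 5, 6, 7, 8, 9

so w = (8, 7, 2, 5, 9, 6, 3, 4, 1).

5 SE-corners of the 26-cell Rothe diagram give Ess(w):

[(1, 7, 0), (2, 6, 0), (5, 6, 2), (6, 4, 1), (8, 1, 0)]


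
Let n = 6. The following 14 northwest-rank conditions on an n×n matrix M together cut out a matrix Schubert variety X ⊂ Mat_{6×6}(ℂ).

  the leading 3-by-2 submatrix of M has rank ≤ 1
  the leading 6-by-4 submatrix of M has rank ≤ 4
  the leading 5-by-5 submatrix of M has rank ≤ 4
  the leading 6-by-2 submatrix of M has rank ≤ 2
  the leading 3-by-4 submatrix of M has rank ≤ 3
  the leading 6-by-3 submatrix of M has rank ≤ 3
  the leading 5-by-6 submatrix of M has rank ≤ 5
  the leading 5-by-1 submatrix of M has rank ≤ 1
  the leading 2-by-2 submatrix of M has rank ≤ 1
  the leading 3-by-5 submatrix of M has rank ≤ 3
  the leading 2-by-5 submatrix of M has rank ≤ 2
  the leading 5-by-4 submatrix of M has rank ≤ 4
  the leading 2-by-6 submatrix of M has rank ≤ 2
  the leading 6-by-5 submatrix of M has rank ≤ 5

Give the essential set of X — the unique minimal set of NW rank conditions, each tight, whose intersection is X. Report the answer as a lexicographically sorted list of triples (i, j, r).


Computing R[i][j] = min implied NW-rank bound (n=6, 14 conditions):

  row 1: 1 1 1 1 1 1
  row 2: 1 1 2 2 2 2
  row 3: 1 1 2 3 3 3
  row 4: 1 2 3 4 4 4
  row 5: 1 2 3 4 4 5
  row 6: 1 2 3 4 5 6

the unique w with this rank table is (1, 3, 4, 2, 6, 5).

2 SE-corners of the 3-cell Rothe diagram give Ess(w):

[(3, 2, 1), (5, 5, 4)]


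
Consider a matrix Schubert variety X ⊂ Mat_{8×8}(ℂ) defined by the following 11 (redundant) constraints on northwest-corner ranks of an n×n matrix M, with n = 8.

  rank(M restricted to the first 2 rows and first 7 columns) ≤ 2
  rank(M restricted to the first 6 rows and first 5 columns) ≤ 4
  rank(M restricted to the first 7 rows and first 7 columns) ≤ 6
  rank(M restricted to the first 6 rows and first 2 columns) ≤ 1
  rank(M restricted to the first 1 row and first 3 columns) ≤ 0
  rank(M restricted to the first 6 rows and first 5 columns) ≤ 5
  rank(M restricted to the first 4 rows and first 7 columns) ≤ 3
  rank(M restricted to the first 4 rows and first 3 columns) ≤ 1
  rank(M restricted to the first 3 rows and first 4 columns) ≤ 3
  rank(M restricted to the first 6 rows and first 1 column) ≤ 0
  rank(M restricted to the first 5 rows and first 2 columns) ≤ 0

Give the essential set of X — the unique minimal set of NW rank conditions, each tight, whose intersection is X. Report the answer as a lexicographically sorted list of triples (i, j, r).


Reconstructing r_w from the 11 given conditions:

  R[1]: 0 0 0 1 1 1 1 1
  R[2]: 0 0 1 2 2 2 2 2
  R[3]: 0 0 1 2 3 3 3 3
  R[4]: 0 0 1 2 3 3 3 4
  R[5]: 0 0 1 2 3 4 4 5
  R[6]: 0 1 2 3 4 5 5 6
  R[7]: 1 2 3 4 5 6 6 7
  R[8]: 1 2 3 4 5 6 7 8

the unique w with this rank table is (4, 3, 5, 8, 6, 2, 1, 7).

Rothe diagram D(w) (14 cells), 4 SE-corners (essential conditions):

[(1, 3, 0), (4, 7, 3), (5, 2, 0), (6, 1, 0)]


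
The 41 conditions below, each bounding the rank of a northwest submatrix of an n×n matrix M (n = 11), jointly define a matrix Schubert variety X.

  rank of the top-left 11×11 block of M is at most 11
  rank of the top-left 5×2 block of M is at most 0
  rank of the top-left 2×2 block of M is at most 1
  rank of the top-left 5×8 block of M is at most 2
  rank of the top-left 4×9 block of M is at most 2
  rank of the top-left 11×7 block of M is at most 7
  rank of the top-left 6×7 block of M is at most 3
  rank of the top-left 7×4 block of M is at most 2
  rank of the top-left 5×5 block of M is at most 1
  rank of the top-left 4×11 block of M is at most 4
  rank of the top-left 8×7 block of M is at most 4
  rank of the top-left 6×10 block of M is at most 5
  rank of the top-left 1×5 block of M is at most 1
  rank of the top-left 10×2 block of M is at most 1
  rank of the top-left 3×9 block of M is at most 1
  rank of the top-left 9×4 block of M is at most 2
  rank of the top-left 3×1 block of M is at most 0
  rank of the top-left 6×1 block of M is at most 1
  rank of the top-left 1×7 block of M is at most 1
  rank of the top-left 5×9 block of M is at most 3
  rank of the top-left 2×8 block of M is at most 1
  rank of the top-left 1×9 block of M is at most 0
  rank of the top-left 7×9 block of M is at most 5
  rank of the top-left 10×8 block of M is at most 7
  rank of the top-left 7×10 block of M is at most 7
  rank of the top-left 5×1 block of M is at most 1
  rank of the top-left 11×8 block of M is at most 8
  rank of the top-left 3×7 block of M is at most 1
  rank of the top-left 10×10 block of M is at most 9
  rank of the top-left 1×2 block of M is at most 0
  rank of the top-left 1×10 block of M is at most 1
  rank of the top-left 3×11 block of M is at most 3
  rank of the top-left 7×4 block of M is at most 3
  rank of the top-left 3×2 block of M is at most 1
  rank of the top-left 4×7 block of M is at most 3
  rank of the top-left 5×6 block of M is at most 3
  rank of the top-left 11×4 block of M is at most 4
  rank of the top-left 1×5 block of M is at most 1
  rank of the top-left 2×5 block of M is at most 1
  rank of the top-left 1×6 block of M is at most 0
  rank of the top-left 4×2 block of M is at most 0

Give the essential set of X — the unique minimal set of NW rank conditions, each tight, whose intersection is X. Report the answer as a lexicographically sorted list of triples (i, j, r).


Rank table r_w(11×11) implied by the 41 constraints:

  0, 0, 0, 0, 0, 0, 0, 0, 0, 1, 1
  0, 0, 1, 1, 1, 1, 1, 1, 1, 2, 2
  0, 0, 1, 1, 1, 1, 1, 1, 1, 2, 3
  0, 0, 1, 1, 1, 2, 2, 2, 2, 3, 4
  0, 0, 1, 1, 1, 2, 2, 2, 3, 4, 5
  1, 1, 2, 2, 2, 3, 3, 3, 4, 5, 6
  1, 1, 2, 2, 3, 4, 4, 4, 5, 6, 7
  1, 1, 2, 2, 3, 4, 4, 5, 6, 7, 8
  1, 1, 2, 2, 3, 4, 5, 6, 7, 8, 9
  1, 1, 2, 3, 4, 5, 6, 7, 8, 9, 10
  1, 2, 3, 4, 5, 6, 7, 8, 9, 10, 11

so w = (10, 3, 11, 6, 9, 1, 5, 8, 7, 4, 2).

D(w) has 37 cells with 8 SE-corners; essential set:

[(1, 9, 0), (3, 9, 1), (5, 2, 0), (5, 5, 1), (5, 8, 2), (8, 7, 4), (9, 4, 2), (10, 2, 1)]


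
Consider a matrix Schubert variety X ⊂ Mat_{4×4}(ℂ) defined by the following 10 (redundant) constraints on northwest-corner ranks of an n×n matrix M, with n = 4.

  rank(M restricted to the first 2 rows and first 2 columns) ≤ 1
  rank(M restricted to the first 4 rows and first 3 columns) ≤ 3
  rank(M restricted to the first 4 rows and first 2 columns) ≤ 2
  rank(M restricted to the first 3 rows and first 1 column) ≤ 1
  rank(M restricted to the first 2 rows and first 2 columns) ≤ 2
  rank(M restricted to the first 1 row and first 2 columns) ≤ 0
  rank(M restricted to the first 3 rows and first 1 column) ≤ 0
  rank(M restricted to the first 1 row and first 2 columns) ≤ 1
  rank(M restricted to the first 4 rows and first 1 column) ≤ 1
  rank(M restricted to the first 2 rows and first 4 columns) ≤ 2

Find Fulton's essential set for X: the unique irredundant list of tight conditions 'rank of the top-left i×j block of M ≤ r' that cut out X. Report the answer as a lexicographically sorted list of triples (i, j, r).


Recovering R(i,j) via the rank-extension bound from the 10 conditions:

  row 1: 0 0 1 1
  row 2: 0 1 2 2
  row 3: 0 1 2 3
  row 4: 1 2 3 4

the unique w with this rank table is (3, 2, 4, 1).

|D(w)|=4, |Ess(w)|=2:

[(1, 2, 0), (3, 1, 0)]


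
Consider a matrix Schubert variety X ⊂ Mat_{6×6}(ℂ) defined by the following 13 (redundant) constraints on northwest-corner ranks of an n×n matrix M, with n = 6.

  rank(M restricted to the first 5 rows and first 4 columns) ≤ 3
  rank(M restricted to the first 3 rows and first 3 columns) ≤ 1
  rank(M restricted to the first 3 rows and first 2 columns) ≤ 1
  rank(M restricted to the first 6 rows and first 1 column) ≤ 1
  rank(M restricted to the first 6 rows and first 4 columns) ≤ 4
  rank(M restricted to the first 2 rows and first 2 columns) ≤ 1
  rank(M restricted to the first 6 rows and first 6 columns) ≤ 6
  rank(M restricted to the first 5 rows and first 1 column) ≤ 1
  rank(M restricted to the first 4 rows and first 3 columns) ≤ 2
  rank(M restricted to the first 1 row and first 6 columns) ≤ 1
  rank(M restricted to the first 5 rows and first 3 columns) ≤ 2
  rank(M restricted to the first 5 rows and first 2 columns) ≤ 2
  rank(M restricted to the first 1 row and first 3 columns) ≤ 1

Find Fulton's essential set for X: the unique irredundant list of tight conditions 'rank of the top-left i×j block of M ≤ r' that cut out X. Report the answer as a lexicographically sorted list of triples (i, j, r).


Recovering R(i,j) via the rank-extension bound from the 13 conditions:

  row 1: 1 | 1 | 1 | 1 | 1 | 1
  row 2: 1 | 1 | 1 | 2 | 2 | 2
  row 3: 1 | 1 | 1 | 2 | 3 | 3
  row 4: 1 | 2 | 2 | 3 | 4 | 4
  row 5: 1 | 2 | 2 | 3 | 4 | 5
  row 6: 1 | 2 | 3 | 4 | 5 | 6

giving w = (1, 4, 5, 2, 6, 3) via Δ²R.

Rothe diagram D(w) (5 cells), 2 SE-corners (essential conditions):

[(3, 3, 1), (5, 3, 2)]


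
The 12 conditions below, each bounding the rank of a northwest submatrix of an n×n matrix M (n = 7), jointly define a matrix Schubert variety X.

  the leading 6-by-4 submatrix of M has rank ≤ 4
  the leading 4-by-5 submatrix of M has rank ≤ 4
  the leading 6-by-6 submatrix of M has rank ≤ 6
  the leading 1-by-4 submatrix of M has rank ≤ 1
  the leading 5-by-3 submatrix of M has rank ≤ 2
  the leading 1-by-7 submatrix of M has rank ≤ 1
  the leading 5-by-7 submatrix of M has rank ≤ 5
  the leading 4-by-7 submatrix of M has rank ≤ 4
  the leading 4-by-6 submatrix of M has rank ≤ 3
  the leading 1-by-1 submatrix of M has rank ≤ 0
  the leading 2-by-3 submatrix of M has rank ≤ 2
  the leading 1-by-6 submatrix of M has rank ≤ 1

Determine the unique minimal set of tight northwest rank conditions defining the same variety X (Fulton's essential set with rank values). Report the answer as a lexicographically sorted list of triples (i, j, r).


Propagating the 12 rank bounds to every northwest block:

  0 1 1 1 1 1 1
  1 2 2 2 2 2 2
  1 2 2 3 3 3 3
  1 2 2 3 3 3 4
  1 2 2 3 4 4 5
  1 2 3 4 5 5 6
  1 2 3 4 5 6 7

reading off 1-entries of Δ²R: w = (2, 1, 4, 7, 5, 3, 6).

ℓ(w)=6; the 3 essential cells (i,j,r):

[(1, 1, 0), (4, 6, 3), (5, 3, 2)]


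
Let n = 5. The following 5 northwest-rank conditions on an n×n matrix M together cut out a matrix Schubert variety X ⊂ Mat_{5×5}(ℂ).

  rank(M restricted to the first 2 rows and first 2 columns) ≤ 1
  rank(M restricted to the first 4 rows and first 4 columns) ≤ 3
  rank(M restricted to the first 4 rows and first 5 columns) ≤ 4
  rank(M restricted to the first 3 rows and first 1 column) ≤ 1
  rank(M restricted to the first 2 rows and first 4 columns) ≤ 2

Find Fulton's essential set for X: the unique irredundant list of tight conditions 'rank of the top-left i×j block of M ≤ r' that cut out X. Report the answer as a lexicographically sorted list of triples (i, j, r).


Rank table r_w(5×5) implied by the 5 constraints:

  row 1: 1, 1, 1, 1, 1
  row 2: 1, 1, 2, 2, 2
  row 3: 1, 2, 3, 3, 3
  row 4: 1, 2, 3, 3, 4
  row 5: 1, 2, 3, 4, 5

the unique w with this rank table is (1, 3, 2, 5, 4).

2 SE-corners of the 2-cell Rothe diagram give Ess(w):

[(2, 2, 1), (4, 4, 3)]


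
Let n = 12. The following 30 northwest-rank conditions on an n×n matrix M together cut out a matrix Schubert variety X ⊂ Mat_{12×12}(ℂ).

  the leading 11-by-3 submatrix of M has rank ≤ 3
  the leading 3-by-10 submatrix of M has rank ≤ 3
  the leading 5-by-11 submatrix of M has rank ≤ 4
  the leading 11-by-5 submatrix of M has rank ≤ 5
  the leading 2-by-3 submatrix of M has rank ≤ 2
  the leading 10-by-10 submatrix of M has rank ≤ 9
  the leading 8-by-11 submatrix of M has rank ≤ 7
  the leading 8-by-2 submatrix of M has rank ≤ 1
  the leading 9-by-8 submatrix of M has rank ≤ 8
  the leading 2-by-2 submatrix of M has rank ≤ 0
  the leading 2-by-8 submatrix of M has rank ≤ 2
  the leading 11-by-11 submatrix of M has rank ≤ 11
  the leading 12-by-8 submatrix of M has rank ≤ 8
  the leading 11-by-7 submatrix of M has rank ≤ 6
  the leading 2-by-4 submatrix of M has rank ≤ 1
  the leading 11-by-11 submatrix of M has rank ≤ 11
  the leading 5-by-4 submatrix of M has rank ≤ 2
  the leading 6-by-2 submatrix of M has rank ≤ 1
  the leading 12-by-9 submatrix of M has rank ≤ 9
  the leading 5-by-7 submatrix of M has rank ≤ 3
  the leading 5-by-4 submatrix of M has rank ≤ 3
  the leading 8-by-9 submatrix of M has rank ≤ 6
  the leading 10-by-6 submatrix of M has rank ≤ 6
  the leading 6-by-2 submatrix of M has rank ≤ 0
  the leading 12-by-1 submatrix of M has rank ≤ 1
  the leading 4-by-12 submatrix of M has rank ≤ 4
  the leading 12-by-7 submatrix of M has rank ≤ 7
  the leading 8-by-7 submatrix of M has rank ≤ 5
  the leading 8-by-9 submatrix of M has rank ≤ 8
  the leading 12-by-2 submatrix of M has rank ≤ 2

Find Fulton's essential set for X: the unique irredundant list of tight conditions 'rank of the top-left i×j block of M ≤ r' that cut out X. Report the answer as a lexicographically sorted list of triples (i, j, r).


Reconstructing r_w from the 30 given conditions:

  R[1]: 0 | 0 | 1 | 1 | 1 | 1 | 1 | 1 | 1 | 1 | 1 | 1
  R[2]: 0 | 0 | 1 | 1 | 2 | 2 | 2 | 2 | 2 | 2 | 2 | 2
  R[3]: 0 | 0 | 1 | 2 | 3 | 3 | 3 | 3 | 3 | 3 | 3 | 3
  R[4]: 0 | 0 | 1 | 2 | 3 | 3 | 3 | 4 | 4 | 4 | 4 | 4
  R[5]: 0 | 0 | 1 | 2 | 3 | 3 | 3 | 4 | 4 | 4 | 4 | 5
  R[6]: 0 | 0 | 1 | 2 | 3 | 4 | 4 | 5 | 5 | 5 | 5 | 6
  R[7]: 1 | 1 | 2 | 3 | 4 | 5 | 5 | 6 | 6 | 6 | 6 | 7
  R[8]: 1 | 1 | 2 | 3 | 4 | 5 | 5 | 6 | 6 | 7 | 7 | 8
  R[9]: 1 | 2 | 3 | 4 | 5 | 6 | 6 | 7 | 7 | 8 | 8 | 9
  R[10]: 1 | 2 | 3 | 4 | 5 | 6 | 6 | 7 | 8 | 9 | 9 | 10
  R[11]: 1 | 2 | 3 | 4 | 5 | 6 | 6 | 7 | 8 | 9 | 10 | 11
  R[12]: 1 | 2 | 3 | 4 | 5 | 6 | 7 | 8 | 9 | 10 | 11 | 12

second differences of R give the permutation w = (3, 5, 4, 8, 12, 6, 1, 10, 2, 9, 11, 7).

D(w) has 25 cells with 8 SE-corners; essential set:

[(2, 4, 1), (5, 7, 3), (5, 11, 4), (6, 2, 0), (8, 2, 1), (8, 7, 5), (8, 9, 6), (11, 7, 6)]


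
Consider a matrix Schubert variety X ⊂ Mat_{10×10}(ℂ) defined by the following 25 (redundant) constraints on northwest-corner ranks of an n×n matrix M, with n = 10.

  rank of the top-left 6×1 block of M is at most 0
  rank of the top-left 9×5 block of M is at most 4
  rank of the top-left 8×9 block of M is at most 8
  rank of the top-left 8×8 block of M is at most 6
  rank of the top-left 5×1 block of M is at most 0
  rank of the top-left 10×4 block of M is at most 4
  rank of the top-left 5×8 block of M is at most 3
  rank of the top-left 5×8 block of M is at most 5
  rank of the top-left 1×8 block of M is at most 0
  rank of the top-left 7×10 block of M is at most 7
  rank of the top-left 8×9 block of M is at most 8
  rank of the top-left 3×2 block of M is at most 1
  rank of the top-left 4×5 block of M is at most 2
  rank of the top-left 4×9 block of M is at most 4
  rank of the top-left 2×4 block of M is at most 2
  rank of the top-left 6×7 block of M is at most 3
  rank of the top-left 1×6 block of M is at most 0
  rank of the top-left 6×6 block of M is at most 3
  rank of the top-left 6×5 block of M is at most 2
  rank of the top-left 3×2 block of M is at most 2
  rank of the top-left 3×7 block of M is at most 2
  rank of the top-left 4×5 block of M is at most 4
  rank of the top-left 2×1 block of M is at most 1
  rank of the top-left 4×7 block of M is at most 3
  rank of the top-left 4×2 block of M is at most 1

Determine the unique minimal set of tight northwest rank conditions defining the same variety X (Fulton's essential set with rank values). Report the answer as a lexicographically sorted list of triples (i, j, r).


The tightest implied rank at each (i,j), from the 25 conditions:

  i=1: 0 | 0 | 0 | 0 | 0 | 0 | 0 | 0 | 1 | 1
  i=2: 0 | 1 | 1 | 1 | 1 | 1 | 1 | 1 | 2 | 2
  i=3: 0 | 1 | 2 | 2 | 2 | 2 | 2 | 2 | 3 | 3
  i=4: 0 | 1 | 2 | 2 | 2 | 3 | 3 | 3 | 4 | 4
  i=5: 0 | 1 | 2 | 2 | 2 | 3 | 3 | 3 | 4 | 5
  i=6: 0 | 1 | 2 | 2 | 2 | 3 | 3 | 4 | 5 | 6
  i=7: 1 | 2 | 3 | 3 | 3 | 4 | 4 | 5 | 6 | 7
  i=8: 1 | 2 | 3 | 4 | 4 | 5 | 5 | 6 | 7 | 8
  i=9: 1 | 2 | 3 | 4 | 4 | 5 | 6 | 7 | 8 | 9
  i=10: 1 | 2 | 3 | 4 | 5 | 6 | 7 | 8 | 9 | 10

second differences of R give the permutation w = (9, 2, 3, 6, 10, 8, 1, 4, 7, 5).

Fulton essential set (6 of the 23 Rothe cells):

[(1, 8, 0), (5, 8, 3), (6, 1, 0), (6, 5, 2), (6, 7, 3), (9, 5, 4)]


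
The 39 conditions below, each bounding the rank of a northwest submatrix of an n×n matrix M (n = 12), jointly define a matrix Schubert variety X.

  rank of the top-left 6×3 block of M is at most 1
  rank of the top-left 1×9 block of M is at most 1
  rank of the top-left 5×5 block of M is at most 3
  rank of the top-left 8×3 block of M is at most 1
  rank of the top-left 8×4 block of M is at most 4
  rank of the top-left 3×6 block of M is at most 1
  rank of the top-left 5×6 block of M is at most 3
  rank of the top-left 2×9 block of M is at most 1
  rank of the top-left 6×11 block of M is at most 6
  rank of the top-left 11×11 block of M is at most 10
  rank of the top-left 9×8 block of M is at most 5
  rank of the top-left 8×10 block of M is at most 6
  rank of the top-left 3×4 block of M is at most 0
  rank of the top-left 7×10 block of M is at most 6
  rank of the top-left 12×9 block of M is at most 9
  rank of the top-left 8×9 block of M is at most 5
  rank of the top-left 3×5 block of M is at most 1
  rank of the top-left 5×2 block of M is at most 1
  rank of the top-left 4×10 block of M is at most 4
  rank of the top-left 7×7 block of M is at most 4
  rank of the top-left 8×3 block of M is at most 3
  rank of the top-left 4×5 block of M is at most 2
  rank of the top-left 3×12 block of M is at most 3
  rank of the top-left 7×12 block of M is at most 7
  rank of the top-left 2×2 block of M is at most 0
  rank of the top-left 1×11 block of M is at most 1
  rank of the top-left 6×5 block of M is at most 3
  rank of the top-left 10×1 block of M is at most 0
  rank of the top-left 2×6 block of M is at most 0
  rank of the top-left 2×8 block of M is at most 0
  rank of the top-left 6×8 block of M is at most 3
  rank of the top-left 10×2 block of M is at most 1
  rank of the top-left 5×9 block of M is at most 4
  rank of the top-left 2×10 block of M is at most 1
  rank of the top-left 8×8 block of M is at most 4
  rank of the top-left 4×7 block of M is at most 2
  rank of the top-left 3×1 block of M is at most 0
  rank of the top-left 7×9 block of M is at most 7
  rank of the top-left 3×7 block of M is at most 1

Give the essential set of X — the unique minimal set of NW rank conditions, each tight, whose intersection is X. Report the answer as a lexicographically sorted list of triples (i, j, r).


The tightest implied rank at each (i,j), from the 39 conditions:

  i=1: 0 0 0 0 0 0 0 0 1 1 1 1
  i=2: 0 0 0 0 0 0 0 0 1 1 2 2
  i=3: 0 0 0 0 1 1 1 1 2 2 3 3
  i=4: 0 1 1 1 2 2 2 2 3 3 4 4
  i=5: 0 1 1 2 3 3 3 3 4 4 5 5
  i=6: 0 1 1 2 3 3 3 3 4 5 6 6
  i=7: 0 1 1 2 3 4 4 4 5 6 7 7
  i=8: 0 1 1 2 3 4 4 4 5 6 7 8
  i=9: 0 1 2 3 4 5 5 5 6 7 8 9
  i=10: 0 1 2 3 4 5 6 6 7 8 9 10
  i=11: 1 2 3 4 5 6 7 7 8 9 10 11
  i=12: 1 2 3 4 5 6 7 8 9 10 11 12

so w = (9, 11, 5, 2, 4, 10, 6, 12, 3, 7, 1, 8).

Fulton essential set (7 of the 37 Rothe cells):

[(2, 8, 0), (2, 10, 1), (3, 4, 0), (6, 8, 3), (8, 3, 1), (8, 8, 4), (10, 1, 0)]


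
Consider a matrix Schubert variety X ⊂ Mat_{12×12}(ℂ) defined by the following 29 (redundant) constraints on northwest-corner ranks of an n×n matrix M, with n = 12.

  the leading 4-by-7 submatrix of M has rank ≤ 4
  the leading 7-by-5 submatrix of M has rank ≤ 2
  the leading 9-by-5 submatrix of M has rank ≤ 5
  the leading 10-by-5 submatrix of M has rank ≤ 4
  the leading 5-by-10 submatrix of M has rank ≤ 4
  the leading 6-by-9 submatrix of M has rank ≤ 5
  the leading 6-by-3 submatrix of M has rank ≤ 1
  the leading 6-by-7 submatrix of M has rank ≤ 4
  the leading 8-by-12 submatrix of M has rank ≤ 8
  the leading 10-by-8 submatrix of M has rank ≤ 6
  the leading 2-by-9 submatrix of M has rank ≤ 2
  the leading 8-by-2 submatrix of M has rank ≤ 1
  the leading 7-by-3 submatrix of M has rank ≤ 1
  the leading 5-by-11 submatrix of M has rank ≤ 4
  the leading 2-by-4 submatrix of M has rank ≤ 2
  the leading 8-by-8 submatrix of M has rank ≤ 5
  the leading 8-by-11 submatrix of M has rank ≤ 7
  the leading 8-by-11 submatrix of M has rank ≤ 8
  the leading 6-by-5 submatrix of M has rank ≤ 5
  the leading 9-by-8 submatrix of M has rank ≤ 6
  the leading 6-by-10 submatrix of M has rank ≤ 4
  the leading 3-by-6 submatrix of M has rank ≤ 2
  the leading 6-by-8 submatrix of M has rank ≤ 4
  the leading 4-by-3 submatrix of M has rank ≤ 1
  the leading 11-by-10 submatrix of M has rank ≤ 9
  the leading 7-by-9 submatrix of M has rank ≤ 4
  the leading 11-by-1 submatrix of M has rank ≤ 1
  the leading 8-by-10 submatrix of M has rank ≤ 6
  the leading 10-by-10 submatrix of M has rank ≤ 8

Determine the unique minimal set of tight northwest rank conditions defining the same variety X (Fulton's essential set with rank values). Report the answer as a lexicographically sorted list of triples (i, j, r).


Propagating the 29 rank bounds to every northwest block:

  1, 1, 1, 1, 1, 1, 1, 1, 1, 1, 1, 1
  1, 1, 1, 2, 2, 2, 2, 2, 2, 2, 2, 2
  1, 1, 1, 2, 2, 2, 3, 3, 3, 3, 3, 3
  1, 1, 1, 2, 2, 3, 4, 4, 4, 4, 4, 4
  1, 1, 1, 2, 2, 3, 4, 4, 4, 4, 4, 5
  1, 1, 1, 2, 2, 3, 4, 4, 4, 4, 5, 6
  1, 1, 1, 2, 2, 3, 4, 4, 4, 5, 6, 7
  1, 1, 2, 3, 3, 4, 5, 5, 5, 6, 7, 8
  1, 2, 3, 4, 4, 5, 6, 6, 6, 7, 8, 9
  1, 2, 3, 4, 4, 5, 6, 6, 7, 8, 9, 10
  1, 2, 3, 4, 5, 6, 7, 7, 8, 9, 10, 11
  1, 2, 3, 4, 5, 6, 7, 8, 9, 10, 11, 12

giving w = (1, 4, 7, 6, 12, 11, 10, 3, 2, 9, 5, 8) via Δ²R.

Fulton essential set (9 of the 30 Rothe cells):

[(3, 6, 2), (5, 11, 4), (6, 10, 4), (7, 3, 1), (7, 5, 2), (7, 9, 4), (8, 2, 1), (10, 5, 4), (10, 8, 6)]


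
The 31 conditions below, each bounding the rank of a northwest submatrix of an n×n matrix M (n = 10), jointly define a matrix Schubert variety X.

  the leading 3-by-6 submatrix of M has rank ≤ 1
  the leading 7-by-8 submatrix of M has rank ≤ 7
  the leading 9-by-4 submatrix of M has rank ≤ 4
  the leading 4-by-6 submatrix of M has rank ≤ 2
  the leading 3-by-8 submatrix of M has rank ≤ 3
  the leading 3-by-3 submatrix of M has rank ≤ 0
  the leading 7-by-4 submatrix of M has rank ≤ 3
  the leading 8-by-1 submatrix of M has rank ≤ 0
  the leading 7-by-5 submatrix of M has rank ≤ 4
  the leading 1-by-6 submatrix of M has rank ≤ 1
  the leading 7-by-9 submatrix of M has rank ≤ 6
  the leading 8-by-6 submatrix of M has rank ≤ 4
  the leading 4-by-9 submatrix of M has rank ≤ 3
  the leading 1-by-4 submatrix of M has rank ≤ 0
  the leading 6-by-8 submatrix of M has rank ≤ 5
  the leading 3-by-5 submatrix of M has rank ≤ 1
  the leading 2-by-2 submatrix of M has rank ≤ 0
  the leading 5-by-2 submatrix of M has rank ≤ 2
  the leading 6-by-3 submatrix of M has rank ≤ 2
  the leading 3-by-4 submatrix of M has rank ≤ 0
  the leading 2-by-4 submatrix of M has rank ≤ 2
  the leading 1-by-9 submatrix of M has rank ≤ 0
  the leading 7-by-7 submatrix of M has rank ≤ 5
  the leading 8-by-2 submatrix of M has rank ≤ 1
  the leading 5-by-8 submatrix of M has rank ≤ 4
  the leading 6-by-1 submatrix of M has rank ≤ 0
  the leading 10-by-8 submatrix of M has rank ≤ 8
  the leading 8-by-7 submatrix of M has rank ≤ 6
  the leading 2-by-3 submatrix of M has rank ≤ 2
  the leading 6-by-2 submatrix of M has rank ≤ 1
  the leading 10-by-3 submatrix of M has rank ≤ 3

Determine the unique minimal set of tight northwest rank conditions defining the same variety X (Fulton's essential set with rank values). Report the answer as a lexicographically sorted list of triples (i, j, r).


Reconstructing r_w from the 31 given conditions:

  row 1: 0 0 0 0 0 0 0 0 0 1
  row 2: 0 0 0 0 1 1 1 1 1 2
  row 3: 0 0 0 0 1 1 2 2 2 3
  row 4: 0 1 1 1 2 2 3 3 3 4
  row 5: 0 1 2 2 3 3 4 4 4 5
  row 6: 0 1 2 3 4 4 5 5 5 6
  row 7: 0 1 2 3 4 4 5 6 6 7
  row 8: 0 1 2 3 4 4 5 6 7 8
  row 9: 1 2 3 4 5 5 6 7 8 9
  row 10: 1 2 3 4 5 6 7 8 9 10

second differences of R give the permutation w = (10, 5, 7, 2, 3, 4, 8, 9, 1, 6).

5 SE-corners of the 25-cell Rothe diagram give Ess(w):

[(1, 9, 0), (3, 4, 0), (3, 6, 1), (8, 1, 0), (8, 6, 4)]


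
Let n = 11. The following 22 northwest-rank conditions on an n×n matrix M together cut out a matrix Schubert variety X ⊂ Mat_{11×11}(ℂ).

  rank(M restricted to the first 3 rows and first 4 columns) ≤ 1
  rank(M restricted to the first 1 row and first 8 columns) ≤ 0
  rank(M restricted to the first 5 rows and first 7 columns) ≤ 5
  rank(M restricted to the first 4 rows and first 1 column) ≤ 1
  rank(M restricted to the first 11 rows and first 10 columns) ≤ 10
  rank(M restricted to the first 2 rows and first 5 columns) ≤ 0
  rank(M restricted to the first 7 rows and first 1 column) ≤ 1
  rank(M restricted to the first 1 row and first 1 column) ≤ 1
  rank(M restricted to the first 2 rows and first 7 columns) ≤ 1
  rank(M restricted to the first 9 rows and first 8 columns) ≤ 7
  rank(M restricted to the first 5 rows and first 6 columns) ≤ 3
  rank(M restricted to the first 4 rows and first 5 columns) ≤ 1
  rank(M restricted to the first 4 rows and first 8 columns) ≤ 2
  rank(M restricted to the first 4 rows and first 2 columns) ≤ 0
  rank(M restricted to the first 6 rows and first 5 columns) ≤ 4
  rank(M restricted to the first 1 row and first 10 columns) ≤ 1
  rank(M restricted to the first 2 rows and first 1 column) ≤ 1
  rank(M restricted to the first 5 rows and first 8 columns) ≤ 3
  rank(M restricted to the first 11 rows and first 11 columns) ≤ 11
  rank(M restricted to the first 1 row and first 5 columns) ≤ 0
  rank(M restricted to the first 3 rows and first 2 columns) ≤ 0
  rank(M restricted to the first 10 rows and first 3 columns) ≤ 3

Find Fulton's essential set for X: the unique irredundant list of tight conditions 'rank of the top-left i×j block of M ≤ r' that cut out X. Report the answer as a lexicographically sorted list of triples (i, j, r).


Reconstructing r_w from the 22 given conditions:

  row 1: 0 | 0 | 0 | 0 | 0 | 0 | 0 | 0 | 1 | 1 | 1
  row 2: 0 | 0 | 0 | 0 | 0 | 1 | 1 | 1 | 2 | 2 | 2
  row 3: 0 | 0 | 1 | 1 | 1 | 2 | 2 | 2 | 3 | 3 | 3
  row 4: 0 | 0 | 1 | 1 | 1 | 2 | 2 | 2 | 3 | 4 | 4
  row 5: 1 | 1 | 2 | 2 | 2 | 3 | 3 | 3 | 4 | 5 | 5
  row 6: 1 | 2 | 3 | 3 | 3 | 4 | 4 | 4 | 5 | 6 | 6
  row 7: 1 | 2 | 3 | 4 | 4 | 5 | 5 | 5 | 6 | 7 | 7
  row 8: 1 | 2 | 3 | 4 | 5 | 6 | 6 | 6 | 7 | 8 | 8
  row 9: 1 | 2 | 3 | 4 | 5 | 6 | 7 | 7 | 8 | 9 | 9
  row 10: 1 | 2 | 3 | 4 | 5 | 6 | 7 | 8 | 9 | 10 | 10
  row 11: 1 | 2 | 3 | 4 | 5 | 6 | 7 | 8 | 9 | 10 | 11

giving w = (9, 6, 3, 10, 1, 2, 4, 5, 7, 8, 11) via Δ²R.

|D(w)|=21, |Ess(w)|=5:

[(1, 8, 0), (2, 5, 0), (4, 2, 0), (4, 5, 1), (4, 8, 2)]


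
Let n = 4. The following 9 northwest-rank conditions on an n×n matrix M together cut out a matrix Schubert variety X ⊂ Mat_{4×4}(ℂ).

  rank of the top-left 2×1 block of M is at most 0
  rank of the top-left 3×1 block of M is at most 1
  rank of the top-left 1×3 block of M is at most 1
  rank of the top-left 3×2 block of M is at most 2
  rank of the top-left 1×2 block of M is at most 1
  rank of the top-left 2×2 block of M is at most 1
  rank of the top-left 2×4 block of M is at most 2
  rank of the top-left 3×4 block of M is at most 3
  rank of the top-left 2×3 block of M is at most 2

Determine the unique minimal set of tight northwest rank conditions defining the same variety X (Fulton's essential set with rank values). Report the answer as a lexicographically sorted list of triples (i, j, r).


Rank table r_w(4×4) implied by the 9 constraints:

  row 1: 0 1 1 1
  row 2: 0 1 2 2
  row 3: 1 2 3 3
  row 4: 1 2 3 4

the unique w with this rank table is (2, 3, 1, 4).

|D(w)|=2, |Ess(w)|=1:

[(2, 1, 0)]


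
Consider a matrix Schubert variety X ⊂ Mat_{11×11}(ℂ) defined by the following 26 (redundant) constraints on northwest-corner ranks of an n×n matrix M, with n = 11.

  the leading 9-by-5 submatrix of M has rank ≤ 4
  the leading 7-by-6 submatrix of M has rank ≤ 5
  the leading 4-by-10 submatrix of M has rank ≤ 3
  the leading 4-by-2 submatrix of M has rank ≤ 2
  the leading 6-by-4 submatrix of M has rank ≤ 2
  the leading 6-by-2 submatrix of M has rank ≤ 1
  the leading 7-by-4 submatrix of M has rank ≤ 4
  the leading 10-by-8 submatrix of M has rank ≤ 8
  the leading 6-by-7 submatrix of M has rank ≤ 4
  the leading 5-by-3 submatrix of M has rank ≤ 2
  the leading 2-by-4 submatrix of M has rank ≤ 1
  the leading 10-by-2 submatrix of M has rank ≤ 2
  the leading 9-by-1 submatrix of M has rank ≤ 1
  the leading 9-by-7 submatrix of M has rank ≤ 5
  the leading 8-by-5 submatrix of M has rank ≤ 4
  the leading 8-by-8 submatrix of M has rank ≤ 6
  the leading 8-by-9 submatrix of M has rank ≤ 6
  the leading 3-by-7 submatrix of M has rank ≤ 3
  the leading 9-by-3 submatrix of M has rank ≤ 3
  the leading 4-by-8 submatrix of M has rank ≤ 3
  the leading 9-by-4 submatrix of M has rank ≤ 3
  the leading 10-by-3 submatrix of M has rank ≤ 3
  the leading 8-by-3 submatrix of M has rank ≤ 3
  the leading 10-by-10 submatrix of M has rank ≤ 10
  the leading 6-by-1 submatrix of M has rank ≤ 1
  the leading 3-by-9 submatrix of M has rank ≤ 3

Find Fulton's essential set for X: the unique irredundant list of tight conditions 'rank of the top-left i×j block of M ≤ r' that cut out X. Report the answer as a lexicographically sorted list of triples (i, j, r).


Computing R[i][j] = min implied NW-rank bound (n=11, 26 conditions):

  1  1  1  1  1  1  1  1  1  1  1
  1  1  1  1  2  2  2  2  2  2  2
  1  1  2  2  3  3  3  3  3  3  3
  1  1  2  2  3  3  3  3  3  3  4
  1  1  2  2  3  4  4  4  4  4  5
  1  1  2  2  3  4  4  5  5  5  6
  1  2  3  3  4  5  5  6  6  6  7
  1  2  3  3  4  5  5  6  6  7  8
  1  2  3  3  4  5  5  6  7  8  9
  1  2  3  4  5  6  6  7  8  9  10
  1  2  3  4  5  6  7  8  9  10  11

second differences of R give the permutation w = (1, 5, 3, 11, 6, 8, 2, 10, 9, 4, 7).

ℓ(w)=21; the 8 essential cells (i,j,r):

[(2, 4, 1), (4, 10, 3), (6, 2, 1), (6, 4, 2), (6, 7, 4), (8, 9, 6), (9, 4, 3), (9, 7, 5)]


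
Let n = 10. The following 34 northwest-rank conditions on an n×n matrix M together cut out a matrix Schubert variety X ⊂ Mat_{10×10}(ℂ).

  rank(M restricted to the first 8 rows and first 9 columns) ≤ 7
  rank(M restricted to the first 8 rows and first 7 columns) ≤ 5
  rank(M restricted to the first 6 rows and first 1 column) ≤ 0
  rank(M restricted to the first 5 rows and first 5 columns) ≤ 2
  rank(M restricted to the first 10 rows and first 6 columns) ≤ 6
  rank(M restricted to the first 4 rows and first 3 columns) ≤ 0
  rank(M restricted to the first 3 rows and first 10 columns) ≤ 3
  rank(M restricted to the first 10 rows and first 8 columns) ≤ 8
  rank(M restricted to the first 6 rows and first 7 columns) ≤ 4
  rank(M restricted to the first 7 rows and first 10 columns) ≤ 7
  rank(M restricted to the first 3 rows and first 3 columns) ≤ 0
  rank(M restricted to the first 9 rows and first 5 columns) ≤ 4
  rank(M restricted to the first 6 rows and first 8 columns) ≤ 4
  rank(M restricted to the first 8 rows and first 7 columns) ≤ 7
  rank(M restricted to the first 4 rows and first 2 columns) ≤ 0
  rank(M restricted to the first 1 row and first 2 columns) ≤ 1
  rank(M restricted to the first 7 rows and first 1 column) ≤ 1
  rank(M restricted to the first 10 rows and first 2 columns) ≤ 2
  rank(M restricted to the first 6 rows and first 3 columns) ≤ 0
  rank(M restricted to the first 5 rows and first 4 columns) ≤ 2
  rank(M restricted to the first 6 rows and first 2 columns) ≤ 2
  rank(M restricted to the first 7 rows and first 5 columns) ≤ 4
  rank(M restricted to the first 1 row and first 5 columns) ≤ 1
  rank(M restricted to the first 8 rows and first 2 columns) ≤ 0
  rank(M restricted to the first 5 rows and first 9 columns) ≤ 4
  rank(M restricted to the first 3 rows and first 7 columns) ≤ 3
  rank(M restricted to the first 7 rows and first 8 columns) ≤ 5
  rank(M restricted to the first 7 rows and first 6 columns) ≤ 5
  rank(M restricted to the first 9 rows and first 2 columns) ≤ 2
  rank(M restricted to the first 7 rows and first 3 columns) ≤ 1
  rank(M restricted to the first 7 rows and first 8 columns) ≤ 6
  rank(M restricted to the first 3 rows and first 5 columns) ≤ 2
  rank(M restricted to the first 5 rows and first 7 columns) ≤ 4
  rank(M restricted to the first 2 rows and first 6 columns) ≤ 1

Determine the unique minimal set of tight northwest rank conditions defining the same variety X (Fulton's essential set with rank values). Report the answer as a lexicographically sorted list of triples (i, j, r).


Computing R[i][j] = min implied NW-rank bound (n=10, 34 conditions):

  i=1: 0, 0, 0, 1, 1, 1, 1, 1, 1, 1
  i=2: 0, 0, 0, 1, 1, 1, 2, 2, 2, 2
  i=3: 0, 0, 0, 1, 2, 2, 3, 3, 3, 3
  i=4: 0, 0, 0, 1, 2, 3, 4, 4, 4, 4
  i=5: 0, 0, 0, 1, 2, 3, 4, 4, 4, 5
  i=6: 0, 0, 0, 1, 2, 3, 4, 4, 5, 6
  i=7: 0, 0, 1, 2, 3, 4, 5, 5, 6, 7
  i=8: 0, 0, 1, 2, 3, 4, 5, 6, 7, 8
  i=9: 1, 1, 2, 3, 4, 5, 6, 7, 8, 9
  i=10: 1, 2, 3, 4, 5, 6, 7, 8, 9, 10

hence w(1..10) = (4, 7, 5, 6, 10, 9, 3, 8, 1, 2).

|D(w)|=27, |Ess(w)|=5:

[(2, 6, 1), (5, 9, 4), (6, 3, 0), (6, 8, 4), (8, 2, 0)]


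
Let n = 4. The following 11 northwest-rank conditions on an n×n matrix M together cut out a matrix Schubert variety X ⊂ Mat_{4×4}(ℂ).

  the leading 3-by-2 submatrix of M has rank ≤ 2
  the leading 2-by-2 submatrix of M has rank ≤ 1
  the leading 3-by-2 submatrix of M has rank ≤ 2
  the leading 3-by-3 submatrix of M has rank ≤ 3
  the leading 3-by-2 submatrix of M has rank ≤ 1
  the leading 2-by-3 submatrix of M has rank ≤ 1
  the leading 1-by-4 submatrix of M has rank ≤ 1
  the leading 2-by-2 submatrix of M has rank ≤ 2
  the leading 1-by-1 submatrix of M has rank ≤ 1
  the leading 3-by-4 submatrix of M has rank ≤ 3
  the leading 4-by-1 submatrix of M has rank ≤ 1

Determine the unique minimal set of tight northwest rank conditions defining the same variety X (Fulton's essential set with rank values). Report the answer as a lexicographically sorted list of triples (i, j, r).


Reconstructing r_w from the 11 given conditions:

  i=1: 1 | 1 | 1 | 1
  i=2: 1 | 1 | 1 | 2
  i=3: 1 | 1 | 2 | 3
  i=4: 1 | 2 | 3 | 4

giving w = (1, 4, 3, 2) via Δ²R.

D(w) has 3 cells with 2 SE-corners; essential set:

[(2, 3, 1), (3, 2, 1)]


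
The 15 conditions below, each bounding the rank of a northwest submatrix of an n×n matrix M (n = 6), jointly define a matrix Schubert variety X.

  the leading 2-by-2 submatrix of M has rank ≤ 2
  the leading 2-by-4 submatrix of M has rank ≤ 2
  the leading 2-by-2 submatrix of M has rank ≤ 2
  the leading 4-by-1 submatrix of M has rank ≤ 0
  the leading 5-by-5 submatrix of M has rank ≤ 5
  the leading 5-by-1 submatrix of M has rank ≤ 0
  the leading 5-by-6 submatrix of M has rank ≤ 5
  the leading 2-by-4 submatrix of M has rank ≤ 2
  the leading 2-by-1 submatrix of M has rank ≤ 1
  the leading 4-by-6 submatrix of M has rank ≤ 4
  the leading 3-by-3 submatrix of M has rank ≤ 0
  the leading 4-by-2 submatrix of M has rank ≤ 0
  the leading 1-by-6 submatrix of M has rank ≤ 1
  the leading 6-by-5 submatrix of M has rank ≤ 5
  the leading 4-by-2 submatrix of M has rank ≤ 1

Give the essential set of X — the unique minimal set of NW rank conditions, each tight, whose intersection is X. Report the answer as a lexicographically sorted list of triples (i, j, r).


Reconstructing r_w from the 15 given conditions:

  0 | 0 | 0 | 1 | 1 | 1
  0 | 0 | 0 | 1 | 2 | 2
  0 | 0 | 0 | 1 | 2 | 3
  0 | 0 | 1 | 2 | 3 | 4
  0 | 1 | 2 | 3 | 4 | 5
  1 | 2 | 3 | 4 | 5 | 6

reading off 1-entries of Δ²R: w = (4, 5, 6, 3, 2, 1).

Rothe diagram D(w) (12 cells), 3 SE-corners (essential conditions):

[(3, 3, 0), (4, 2, 0), (5, 1, 0)]


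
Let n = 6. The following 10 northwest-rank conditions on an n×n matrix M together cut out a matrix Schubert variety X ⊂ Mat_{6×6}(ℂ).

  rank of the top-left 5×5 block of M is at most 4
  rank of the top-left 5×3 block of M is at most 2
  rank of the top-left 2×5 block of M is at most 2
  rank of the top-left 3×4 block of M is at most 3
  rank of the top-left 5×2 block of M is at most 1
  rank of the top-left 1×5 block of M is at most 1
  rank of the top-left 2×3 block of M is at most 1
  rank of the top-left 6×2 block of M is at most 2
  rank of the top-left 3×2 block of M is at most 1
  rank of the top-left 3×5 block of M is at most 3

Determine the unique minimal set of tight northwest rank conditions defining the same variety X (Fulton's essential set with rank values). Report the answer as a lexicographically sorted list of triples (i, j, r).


Propagating the 10 rank bounds to every northwest block:

  i=1: 1 1 1 1 1 1
  i=2: 1 1 1 2 2 2
  i=3: 1 1 2 3 3 3
  i=4: 1 1 2 3 4 4
  i=5: 1 1 2 3 4 5
  i=6: 1 2 3 4 5 6

the unique w with this rank table is (1, 4, 3, 5, 6, 2).

ℓ(w)=5; the 2 essential cells (i,j,r):

[(2, 3, 1), (5, 2, 1)]


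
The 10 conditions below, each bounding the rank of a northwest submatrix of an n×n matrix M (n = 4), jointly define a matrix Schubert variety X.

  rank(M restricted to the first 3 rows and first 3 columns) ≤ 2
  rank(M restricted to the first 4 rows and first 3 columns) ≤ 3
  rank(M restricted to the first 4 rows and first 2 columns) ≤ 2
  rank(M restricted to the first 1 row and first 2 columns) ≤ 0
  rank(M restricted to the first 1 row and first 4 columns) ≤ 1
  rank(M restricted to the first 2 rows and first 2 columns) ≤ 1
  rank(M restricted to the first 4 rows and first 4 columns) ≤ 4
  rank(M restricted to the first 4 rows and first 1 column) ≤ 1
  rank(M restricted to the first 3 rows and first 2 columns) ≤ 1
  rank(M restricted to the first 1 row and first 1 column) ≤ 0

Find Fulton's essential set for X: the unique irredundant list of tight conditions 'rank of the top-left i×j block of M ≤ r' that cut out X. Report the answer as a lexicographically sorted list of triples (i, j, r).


The tightest implied rank at each (i,j), from the 10 conditions:

  0 | 0 | 1 | 1
  1 | 1 | 2 | 2
  1 | 1 | 2 | 3
  1 | 2 | 3 | 4

so w = (3, 1, 4, 2).

Fulton essential set (2 of the 3 Rothe cells):

[(1, 2, 0), (3, 2, 1)]
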